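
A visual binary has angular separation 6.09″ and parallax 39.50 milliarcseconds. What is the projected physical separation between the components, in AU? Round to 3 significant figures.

154 AU

d = 1/p = 1/0.03950″ = 25.316 pc.
At distance d (pc), an angle of θ arcsec spans θ·d AU: s = 6.09 × 25.316 = 154.17 AU.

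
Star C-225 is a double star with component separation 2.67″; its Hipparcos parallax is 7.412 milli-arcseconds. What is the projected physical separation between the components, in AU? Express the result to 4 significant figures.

360.2 AU

d = 1/p = 1/0.007412″ = 134.92 pc.
At distance d (pc), an angle of θ arcsec spans θ·d AU: s = 2.67 × 134.92 = 360.24 AU.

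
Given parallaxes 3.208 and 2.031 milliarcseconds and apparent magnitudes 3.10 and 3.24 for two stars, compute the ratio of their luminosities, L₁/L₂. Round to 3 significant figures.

d₁ = 1/p₁ = 1/0.003208″ = 311.72 pc; d₂ = 1/p₂ = 1/0.002031″ = 492.37 pc.
M₁ = m₁ − 5 log₁₀ d₁ + 5 = 3.10 − 12.4688 + 5 = -4.3688.
M₂ = 3.24 − 13.4615 + 5 = -5.2215.
L₁/L₂ = 10^(0.4(M₂ − M₁)) = 10^(0.4 × (-0.8527)) = 10^(-0.34108) = 0.45595.

L₁/L₂ = 0.456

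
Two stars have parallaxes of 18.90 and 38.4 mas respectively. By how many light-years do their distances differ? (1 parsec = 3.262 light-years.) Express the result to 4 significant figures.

d_A = 1/0.01890″ = 52.91 pc; d_B = 1/0.03840″ = 26.042 pc.
|d_B − d_A| = |26.042 − 52.91| = 26.868 pc = 26.868 × 3.262 ly = 87.643 ly.

87.64 ly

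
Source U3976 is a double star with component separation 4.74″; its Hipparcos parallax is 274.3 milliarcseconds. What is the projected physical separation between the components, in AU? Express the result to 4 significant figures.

d = 1/p = 1/0.2743″ = 3.6456 pc.
At distance d (pc), an angle of θ arcsec spans θ·d AU: s = 4.74 × 3.6456 = 17.28 AU.

17.28 AU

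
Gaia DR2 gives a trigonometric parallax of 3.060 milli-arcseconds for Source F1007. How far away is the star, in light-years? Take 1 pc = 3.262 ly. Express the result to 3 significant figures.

p = 3.060 milli-arcseconds = 0.003060 arcsec.
d = 1/p = 1/0.003060 = 326.8 pc.
In light-years: 326.8 × 3.262 = 1066 ly.

1070 light years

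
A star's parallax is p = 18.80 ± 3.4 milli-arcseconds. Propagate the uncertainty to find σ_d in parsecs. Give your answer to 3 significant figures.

d = 1/p, so σ_d = σ_p / p².
σ_d = 0.00340 / (0.01880)² = 0.00340 / 0.00035344 = 9.6197 pc.

9.62 pc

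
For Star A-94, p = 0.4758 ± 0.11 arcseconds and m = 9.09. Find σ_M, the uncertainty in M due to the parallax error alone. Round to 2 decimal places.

M = m − 5 log₁₀ d + 5 = m + 5 log₁₀ p + 5, so ∂M/∂p = 5/(p ln 10).
σ_M = (5/ln 10) · (σ_p/p) = 2.1715 × 0.11/0.4758 = 2.1715 × 0.23119 = 0.50203.

σ_M = 0.50 mag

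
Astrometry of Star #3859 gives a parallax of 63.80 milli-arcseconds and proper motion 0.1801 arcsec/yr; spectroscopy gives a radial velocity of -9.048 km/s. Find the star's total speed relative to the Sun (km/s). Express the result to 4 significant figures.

16.15 km/s

d = 1/p = 1/0.06380″ = 15.674 pc.
v_t = 4.740 μ d = 4.740 × 0.1801 × 15.674 = 13.38 km/s.
v = √(v_r² + v_t²) = √((-9.048)² + 13.38²) = √260.891 = 16.152 km/s.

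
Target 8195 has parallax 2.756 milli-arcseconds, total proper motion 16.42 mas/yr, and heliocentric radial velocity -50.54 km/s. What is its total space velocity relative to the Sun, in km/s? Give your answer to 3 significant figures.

57.9 km/s

d = 1/p = 1/0.002756″ = 362.84 pc.
μ = 16.42 mas/yr = 0.01642 ″/yr.
v_t = 4.740 μ d = 4.740 × 0.01642 × 362.84 = 28.24 km/s.
v = √(v_r² + v_t²) = √((-50.54)² + 28.24²) = √3351.79 = 57.895 km/s.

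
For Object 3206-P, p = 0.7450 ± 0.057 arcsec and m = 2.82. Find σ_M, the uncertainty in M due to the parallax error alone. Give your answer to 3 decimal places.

M = m − 5 log₁₀ d + 5 = m + 5 log₁₀ p + 5, so ∂M/∂p = 5/(p ln 10).
σ_M = (5/ln 10) · (σ_p/p) = 2.1715 × 0.057/0.7450 = 2.1715 × 0.07651 = 0.16614.

σ_M = 0.166 mag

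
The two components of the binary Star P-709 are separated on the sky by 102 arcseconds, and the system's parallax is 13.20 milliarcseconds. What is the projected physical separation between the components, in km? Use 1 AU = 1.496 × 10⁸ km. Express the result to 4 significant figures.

d = 1/p = 1/0.01320″ = 75.758 pc.
At distance d (pc), an angle of θ arcsec spans θ·d AU: s = 102 × 75.758 = 7727.3 AU.
= 7727.3 × 1.496 × 10⁸ km = 1.1560 × 10^12 km.

1.156 × 10^12 km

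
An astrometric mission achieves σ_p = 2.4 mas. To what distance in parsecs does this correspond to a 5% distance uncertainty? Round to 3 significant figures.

20.8 pc

σ_d/d = σ_p/p, so the condition is σ_p/p ≤ 0.05, i.e. p ≥ σ_p/0.05.
p_min = 2.4/0.05 = 48 mas = 0.048 arcsec.
d_max = 1/p_min = 1/0.048 = 20.833 pc.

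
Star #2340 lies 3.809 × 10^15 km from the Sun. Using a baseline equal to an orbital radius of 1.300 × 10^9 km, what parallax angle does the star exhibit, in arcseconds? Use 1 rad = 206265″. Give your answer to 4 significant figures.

θ ≈ B/d = (1.300 × 10^9) / (3.809 × 10^15) = 3.4130 × 10^-7 rad.
In arcseconds: 3.4130 × 10^-7 × 206265 = 0.070398″.

0.07040 arcsec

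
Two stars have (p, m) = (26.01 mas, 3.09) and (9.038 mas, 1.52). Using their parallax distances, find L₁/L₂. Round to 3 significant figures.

d₁ = 1/p₁ = 1/0.02601″ = 38.447 pc; d₂ = 1/p₂ = 1/0.009038″ = 110.64 pc.
M₁ = m₁ − 5 log₁₀ d₁ + 5 = 3.09 − 7.9243 + 5 = 0.1657.
M₂ = 1.52 − 10.2196 + 5 = -3.6996.
L₁/L₂ = 10^(0.4(M₂ − M₁)) = 10^(0.4 × (-3.8653)) = 10^(-1.54612) = 0.028437.

L₁/L₂ = 0.0284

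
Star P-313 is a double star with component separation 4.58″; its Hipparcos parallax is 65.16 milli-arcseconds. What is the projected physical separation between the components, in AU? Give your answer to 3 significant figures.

70.3 AU

d = 1/p = 1/0.06516″ = 15.347 pc.
At distance d (pc), an angle of θ arcsec spans θ·d AU: s = 4.58 × 15.347 = 70.289 AU.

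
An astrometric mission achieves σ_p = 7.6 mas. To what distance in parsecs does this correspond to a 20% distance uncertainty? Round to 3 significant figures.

26.3 pc

σ_d/d = σ_p/p, so the condition is σ_p/p ≤ 0.20, i.e. p ≥ σ_p/0.20.
p_min = 7.6/0.20 = 38 mas = 0.038 arcsec.
d_max = 1/p_min = 1/0.038 = 26.316 pc.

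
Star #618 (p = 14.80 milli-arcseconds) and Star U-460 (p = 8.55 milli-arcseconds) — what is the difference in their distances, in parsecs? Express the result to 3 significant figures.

49.4 pc

d_A = 1/0.01480″ = 67.568 pc; d_B = 1/0.008550″ = 116.96 pc.
|d_B − d_A| = |116.96 − 67.568| = 49.392 pc.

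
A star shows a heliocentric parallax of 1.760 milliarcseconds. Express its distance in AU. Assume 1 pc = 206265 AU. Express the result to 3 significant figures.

p = 1.760 milliarcseconds = 0.001760 arcsec.
d = 1/p = 1/0.001760 = 568.18 pc.
In AU: 568.18 × 206265 = 1.1720 × 10^8 AU.

1.17 × 10^8 AU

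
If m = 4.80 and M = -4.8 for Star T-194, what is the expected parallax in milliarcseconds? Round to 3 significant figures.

m − M = 4.80 − (-4.8) = 9.60.
d = 10^((m−M)/5 + 1) = 10^2.920 = 831.76 pc.
p = 1/d = 1/831.76 = 0.0012023 arcsec = 1.2023 mas.

1.20 mas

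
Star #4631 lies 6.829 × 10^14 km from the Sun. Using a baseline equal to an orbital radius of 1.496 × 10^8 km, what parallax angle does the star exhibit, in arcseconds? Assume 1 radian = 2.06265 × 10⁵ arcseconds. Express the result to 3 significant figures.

0.0452 arcsec

θ ≈ B/d = (1.496 × 10^8) / (6.829 × 10^14) = 2.1907 × 10^-7 rad.
In arcseconds: 2.1907 × 10^-7 × 206265 = 0.045186″.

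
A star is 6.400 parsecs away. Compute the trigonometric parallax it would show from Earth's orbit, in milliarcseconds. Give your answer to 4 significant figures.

156.3 mas

p = 1/d = 1/6.4 = 0.15625 arcsec.
= 0.15625 × 1000 = 156.25 mas.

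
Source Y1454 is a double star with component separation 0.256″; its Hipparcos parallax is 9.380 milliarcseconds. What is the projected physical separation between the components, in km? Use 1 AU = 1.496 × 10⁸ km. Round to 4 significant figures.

4.083 × 10^9 km

d = 1/p = 1/0.009380″ = 106.61 pc.
At distance d (pc), an angle of θ arcsec spans θ·d AU: s = 0.256 × 106.61 = 27.292 AU.
= 27.292 × 1.496 × 10⁸ km = 4.0829 × 10^9 km.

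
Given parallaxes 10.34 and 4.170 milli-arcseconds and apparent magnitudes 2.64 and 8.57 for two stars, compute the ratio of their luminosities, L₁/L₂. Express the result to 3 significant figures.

d₁ = 1/p₁ = 1/0.01034″ = 96.712 pc; d₂ = 1/p₂ = 1/0.004170″ = 239.81 pc.
M₁ = m₁ − 5 log₁₀ d₁ + 5 = 2.64 − 9.9274 + 5 = -2.2874.
M₂ = 8.57 − 11.8993 + 5 = 1.6707.
L₁/L₂ = 10^(0.4(M₂ − M₁)) = 10^(0.4 × 3.9581) = 10^1.58324 = 38.304.

L₁/L₂ = 38.3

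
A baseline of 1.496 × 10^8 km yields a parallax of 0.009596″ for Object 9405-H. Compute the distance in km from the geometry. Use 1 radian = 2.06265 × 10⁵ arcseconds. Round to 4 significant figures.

θ = 0.009596″ = 0.009596/206265 = 4.6523 × 10^-8 rad.
d = B/θ = (1.496 × 10^8) / (4.6523 × 10^-8) = 3.2156 × 10^15 km.

3.216 × 10^15 km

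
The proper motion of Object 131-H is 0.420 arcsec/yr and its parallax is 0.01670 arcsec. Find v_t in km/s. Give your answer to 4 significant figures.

119.2 km/s

d = 1/p = 1/0.01670″ = 59.88 pc.
v_t = 4.74 × μ × d = 4.74 × 0.420 × 59.88 = 119.21 km/s.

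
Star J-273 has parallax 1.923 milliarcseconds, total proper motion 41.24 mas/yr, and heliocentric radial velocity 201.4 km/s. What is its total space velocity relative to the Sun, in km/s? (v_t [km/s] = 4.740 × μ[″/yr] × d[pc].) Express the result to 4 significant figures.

225.6 km/s

d = 1/p = 1/0.001923″ = 520.02 pc.
μ = 41.24 mas/yr = 0.04124 ″/yr.
v_t = 4.740 μ d = 4.740 × 0.04124 × 520.02 = 101.65 km/s.
v = √(v_r² + v_t²) = √(201.4² + 101.65²) = √50894.7 = 225.6 km/s.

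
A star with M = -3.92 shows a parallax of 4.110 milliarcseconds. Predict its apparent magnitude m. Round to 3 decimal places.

d = 1/p = 1/0.004110″ = 243.31 pc.
m − M = 5 log₁₀ d − 5 = 5 log₁₀(243.31) − 5 = 11.9308 − 5 = 6.9308.
m = M + (m − M) = -3.92 + 6.9308 = 3.011.

m = 3.011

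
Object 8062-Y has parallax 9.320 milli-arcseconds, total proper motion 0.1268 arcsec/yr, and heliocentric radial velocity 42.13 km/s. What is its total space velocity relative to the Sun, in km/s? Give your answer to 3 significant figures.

77.0 km/s

d = 1/p = 1/0.009320″ = 107.3 pc.
v_t = 4.740 μ d = 4.740 × 0.1268 × 107.3 = 64.491 km/s.
v = √(v_r² + v_t²) = √(42.13² + 64.491²) = √5934.03 = 77.033 km/s.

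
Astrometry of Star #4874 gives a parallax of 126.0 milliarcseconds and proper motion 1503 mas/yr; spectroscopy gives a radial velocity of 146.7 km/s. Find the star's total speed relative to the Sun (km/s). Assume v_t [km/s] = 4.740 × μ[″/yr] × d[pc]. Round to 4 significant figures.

d = 1/p = 1/0.1260″ = 7.9365 pc.
μ = 1503 mas/yr = 1.503 ″/yr.
v_t = 4.740 μ d = 4.740 × 1.503 × 7.9365 = 56.541 km/s.
v = √(v_r² + v_t²) = √(146.7² + 56.541²) = √24717.8 = 157.22 km/s.

157.2 km/s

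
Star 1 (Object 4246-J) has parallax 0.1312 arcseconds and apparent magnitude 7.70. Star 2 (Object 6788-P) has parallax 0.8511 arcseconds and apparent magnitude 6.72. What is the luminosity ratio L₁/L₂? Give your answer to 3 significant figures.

d₁ = 1/p₁ = 1/0.1312″ = 7.622 pc; d₂ = 1/p₂ = 1/0.8511″ = 1.175 pc.
M₁ = m₁ − 5 log₁₀ d₁ + 5 = 7.70 − 4.4103 + 5 = 8.2897.
M₂ = 6.72 − 0.3502 + 5 = 11.3698.
L₁/L₂ = 10^(0.4(M₂ − M₁)) = 10^(0.4 × 3.0801) = 10^1.23204 = 17.062.

L₁/L₂ = 17.1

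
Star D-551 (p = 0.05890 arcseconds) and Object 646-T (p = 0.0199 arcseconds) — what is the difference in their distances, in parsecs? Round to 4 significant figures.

d_A = 1/0.05890″ = 16.978 pc; d_B = 1/0.01990″ = 50.251 pc.
|d_B − d_A| = |50.251 − 16.978| = 33.273 pc.

33.27 pc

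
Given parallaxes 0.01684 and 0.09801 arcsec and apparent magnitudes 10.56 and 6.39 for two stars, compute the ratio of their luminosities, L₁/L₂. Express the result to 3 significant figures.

d₁ = 1/p₁ = 1/0.01684″ = 59.382 pc; d₂ = 1/p₂ = 1/0.09801″ = 10.203 pc.
M₁ = m₁ − 5 log₁₀ d₁ + 5 = 10.56 − 8.8683 + 5 = 6.6917.
M₂ = 6.39 − 5.0436 + 5 = 6.3464.
L₁/L₂ = 10^(0.4(M₂ − M₁)) = 10^(0.4 × (-0.3453)) = 10^(-0.13812) = 0.72758.

L₁/L₂ = 0.728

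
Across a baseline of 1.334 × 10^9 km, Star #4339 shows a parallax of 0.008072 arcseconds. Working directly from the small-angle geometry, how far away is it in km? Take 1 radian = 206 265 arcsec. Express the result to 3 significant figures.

3.41 × 10^16 km

θ = 0.008072″ = 0.008072/206265 = 3.9134 × 10^-8 rad.
d = B/θ = (1.334 × 10^9) / (3.9134 × 10^-8) = 3.4088 × 10^16 km.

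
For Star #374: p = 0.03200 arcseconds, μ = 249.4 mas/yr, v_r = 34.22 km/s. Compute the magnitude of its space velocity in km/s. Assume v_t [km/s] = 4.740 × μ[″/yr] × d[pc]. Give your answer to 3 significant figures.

d = 1/p = 1/0.03200″ = 31.25 pc.
μ = 249.4 mas/yr = 0.2494 ″/yr.
v_t = 4.740 μ d = 4.740 × 0.2494 × 31.25 = 36.942 km/s.
v = √(v_r² + v_t²) = √(34.22² + 36.942²) = √2535.72 = 50.356 km/s.

50.4 km/s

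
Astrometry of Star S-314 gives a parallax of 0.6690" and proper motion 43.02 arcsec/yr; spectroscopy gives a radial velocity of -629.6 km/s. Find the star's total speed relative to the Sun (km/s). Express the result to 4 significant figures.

d = 1/p = 1/0.6690″ = 1.4948 pc.
v_t = 4.740 μ d = 4.740 × 43.02 × 1.4948 = 304.81 km/s.
v = √(v_r² + v_t²) = √((-629.6)² + 304.81²) = √489305 = 699.5 km/s.

699.5 km/s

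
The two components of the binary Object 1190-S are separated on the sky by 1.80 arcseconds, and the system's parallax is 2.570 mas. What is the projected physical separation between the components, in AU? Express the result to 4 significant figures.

d = 1/p = 1/0.002570″ = 389.11 pc.
At distance d (pc), an angle of θ arcsec spans θ·d AU: s = 1.80 × 389.11 = 700.4 AU.

700.4 AU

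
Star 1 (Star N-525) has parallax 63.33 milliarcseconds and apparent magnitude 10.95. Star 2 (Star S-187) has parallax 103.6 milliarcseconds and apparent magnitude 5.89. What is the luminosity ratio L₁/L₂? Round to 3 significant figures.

L₁/L₂ = 0.0253

d₁ = 1/p₁ = 1/0.06333″ = 15.79 pc; d₂ = 1/p₂ = 1/0.1036″ = 9.6525 pc.
M₁ = m₁ − 5 log₁₀ d₁ + 5 = 10.95 − 5.9919 + 5 = 9.9581.
M₂ = 5.89 − 4.9232 + 5 = 5.9668.
L₁/L₂ = 10^(0.4(M₂ − M₁)) = 10^(0.4 × (-3.9913)) = 10^(-1.59652) = 0.025321.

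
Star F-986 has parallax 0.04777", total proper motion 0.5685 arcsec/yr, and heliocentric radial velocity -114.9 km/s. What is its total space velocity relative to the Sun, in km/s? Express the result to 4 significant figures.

d = 1/p = 1/0.04777″ = 20.934 pc.
v_t = 4.740 μ d = 4.740 × 0.5685 × 20.934 = 56.411 km/s.
v = √(v_r² + v_t²) = √((-114.9)² + 56.411²) = √16384.2 = 128 km/s.

128.0 km/s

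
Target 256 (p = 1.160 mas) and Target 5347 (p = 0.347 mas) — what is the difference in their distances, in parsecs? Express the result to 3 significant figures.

d_A = 1/0.001160″ = 862.07 pc; d_B = 1/0.0003470″ = 2881.8 pc.
|d_B − d_A| = |2881.8 − 862.07| = 2019.7 pc.

2020 pc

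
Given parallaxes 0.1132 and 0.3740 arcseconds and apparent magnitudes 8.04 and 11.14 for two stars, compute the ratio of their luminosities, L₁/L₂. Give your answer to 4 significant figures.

L₁/L₂ = 189.7

d₁ = 1/p₁ = 1/0.1132″ = 8.8339 pc; d₂ = 1/p₂ = 1/0.3740″ = 2.6738 pc.
M₁ = m₁ − 5 log₁₀ d₁ + 5 = 8.04 − 4.7308 + 5 = 8.3092.
M₂ = 11.14 − 2.1356 + 5 = 14.0044.
L₁/L₂ = 10^(0.4(M₂ − M₁)) = 10^(0.4 × 5.6952) = 10^2.27808 = 189.71.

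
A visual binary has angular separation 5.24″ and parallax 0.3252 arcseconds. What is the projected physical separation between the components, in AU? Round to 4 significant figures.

d = 1/p = 1/0.3252″ = 3.075 pc.
At distance d (pc), an angle of θ arcsec spans θ·d AU: s = 5.24 × 3.075 = 16.113 AU.

16.11 AU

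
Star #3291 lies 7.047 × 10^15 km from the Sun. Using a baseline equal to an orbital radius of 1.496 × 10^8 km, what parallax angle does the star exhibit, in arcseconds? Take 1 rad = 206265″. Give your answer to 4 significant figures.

0.004379 arcsec

θ ≈ B/d = (1.496 × 10^8) / (7.047 × 10^15) = 2.1229 × 10^-8 rad.
In arcseconds: 2.1229 × 10^-8 × 206265 = 0.0043788″.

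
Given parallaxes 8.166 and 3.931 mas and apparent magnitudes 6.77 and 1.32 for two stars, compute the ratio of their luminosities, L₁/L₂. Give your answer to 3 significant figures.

L₁/L₂ = 0.00153

d₁ = 1/p₁ = 1/0.008166″ = 122.46 pc; d₂ = 1/p₂ = 1/0.003931″ = 254.39 pc.
M₁ = m₁ − 5 log₁₀ d₁ + 5 = 6.77 − 10.4400 + 5 = 1.3300.
M₂ = 1.32 − 12.0275 + 5 = -5.7075.
L₁/L₂ = 10^(0.4(M₂ − M₁)) = 10^(0.4 × (-7.0375)) = 10^(-2.81500) = 0.0015311.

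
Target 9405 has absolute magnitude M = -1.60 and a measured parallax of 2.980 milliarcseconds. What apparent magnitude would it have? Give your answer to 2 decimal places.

m = 6.03

d = 1/p = 1/0.002980″ = 335.57 pc.
m − M = 5 log₁₀ d − 5 = 5 log₁₀(335.57) − 5 = 12.6289 − 5 = 7.6289.
m = M + (m − M) = -1.60 + 7.6289 = 6.03.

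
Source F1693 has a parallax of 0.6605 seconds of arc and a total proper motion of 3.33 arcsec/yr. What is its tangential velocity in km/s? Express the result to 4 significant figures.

d = 1/p = 1/0.6605″ = 1.514 pc.
v_t = 4.74 × μ × d = 4.74 × 3.33 × 1.514 = 23.897 km/s.

23.90 km/s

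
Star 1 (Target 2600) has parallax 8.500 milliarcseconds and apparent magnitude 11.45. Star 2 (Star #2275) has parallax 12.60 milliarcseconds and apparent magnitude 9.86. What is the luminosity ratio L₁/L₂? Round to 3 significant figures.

d₁ = 1/p₁ = 1/0.008500″ = 117.65 pc; d₂ = 1/p₂ = 1/0.01260″ = 79.365 pc.
M₁ = m₁ − 5 log₁₀ d₁ + 5 = 11.45 − 10.3530 + 5 = 6.0970.
M₂ = 9.86 − 9.4981 + 5 = 5.3619.
L₁/L₂ = 10^(0.4(M₂ − M₁)) = 10^(0.4 × (-0.7351)) = 10^(-0.29404) = 0.50811.

L₁/L₂ = 0.508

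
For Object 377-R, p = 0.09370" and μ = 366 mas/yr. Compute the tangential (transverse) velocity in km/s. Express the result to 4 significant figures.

18.51 km/s

d = 1/p = 1/0.09370″ = 10.672 pc.
μ = 366 mas/yr = 0.366 ″/yr.
v_t = 4.74 × μ × d = 4.74 × 0.366 × 10.672 = 18.514 km/s.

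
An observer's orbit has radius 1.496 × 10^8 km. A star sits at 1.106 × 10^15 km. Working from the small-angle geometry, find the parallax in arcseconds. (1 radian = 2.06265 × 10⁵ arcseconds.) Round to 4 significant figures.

θ ≈ B/d = (1.496 × 10^8) / (1.106 × 10^15) = 1.3526 × 10^-7 rad.
In arcseconds: 1.3526 × 10^-7 × 206265 = 0.027899″.

0.02790 arcsec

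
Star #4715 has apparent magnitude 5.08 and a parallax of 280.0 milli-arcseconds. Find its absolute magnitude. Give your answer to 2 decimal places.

d = 1/p = 1/0.2800″ = 3.5714 pc.
m − M = 5 log₁₀(3.5714) − 5 = 2.7642 − 5 = -2.2358.
M = m − (m − M) = 5.08 − (-2.2358) = 7.32.

M = 7.32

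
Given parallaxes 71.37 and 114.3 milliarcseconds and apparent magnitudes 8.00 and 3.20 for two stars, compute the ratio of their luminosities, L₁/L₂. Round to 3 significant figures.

d₁ = 1/p₁ = 1/0.07137″ = 14.011 pc; d₂ = 1/p₂ = 1/0.1143″ = 8.7489 pc.
M₁ = m₁ − 5 log₁₀ d₁ + 5 = 8.00 − 5.7323 + 5 = 7.2677.
M₂ = 3.20 − 4.7098 + 5 = 3.4902.
L₁/L₂ = 10^(0.4(M₂ − M₁)) = 10^(0.4 × (-3.7775)) = 10^(-1.51100) = 0.030832.

L₁/L₂ = 0.0308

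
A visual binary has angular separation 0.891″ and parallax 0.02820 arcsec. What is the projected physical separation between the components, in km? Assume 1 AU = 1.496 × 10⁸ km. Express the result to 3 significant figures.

d = 1/p = 1/0.02820″ = 35.461 pc.
At distance d (pc), an angle of θ arcsec spans θ·d AU: s = 0.891 × 35.461 = 31.596 AU.
= 31.596 × 1.496 × 10⁸ km = 4.7268 × 10^9 km.

4.73 × 10^9 km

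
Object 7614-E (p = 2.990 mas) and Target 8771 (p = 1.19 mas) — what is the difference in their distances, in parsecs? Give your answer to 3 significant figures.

d_A = 1/0.002990″ = 334.45 pc; d_B = 1/0.001190″ = 840.34 pc.
|d_B − d_A| = |840.34 − 334.45| = 505.89 pc.

506 pc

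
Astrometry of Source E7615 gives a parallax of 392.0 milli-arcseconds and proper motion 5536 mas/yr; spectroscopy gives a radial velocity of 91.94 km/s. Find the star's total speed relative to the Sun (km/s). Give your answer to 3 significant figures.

114 km/s

d = 1/p = 1/0.3920″ = 2.551 pc.
μ = 5536 mas/yr = 5.536 ″/yr.
v_t = 4.740 μ d = 4.740 × 5.536 × 2.551 = 66.94 km/s.
v = √(v_r² + v_t²) = √(91.94² + 66.94²) = √12933.9 = 113.73 km/s.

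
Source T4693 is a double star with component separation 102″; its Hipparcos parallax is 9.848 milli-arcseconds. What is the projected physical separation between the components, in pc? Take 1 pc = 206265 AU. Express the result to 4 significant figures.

d = 1/p = 1/0.009848″ = 101.54 pc.
At distance d (pc), an angle of θ arcsec spans θ·d AU: s = 102 × 101.54 = 10357 AU.
= 10357 / 206265 = 0.050212 pc.

0.05021 pc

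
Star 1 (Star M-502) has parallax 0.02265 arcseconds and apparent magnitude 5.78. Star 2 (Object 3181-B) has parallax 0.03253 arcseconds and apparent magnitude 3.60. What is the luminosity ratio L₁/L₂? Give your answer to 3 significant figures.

L₁/L₂ = 0.277

d₁ = 1/p₁ = 1/0.02265″ = 44.15 pc; d₂ = 1/p₂ = 1/0.03253″ = 30.741 pc.
M₁ = m₁ − 5 log₁₀ d₁ + 5 = 5.78 − 8.2247 + 5 = 2.5553.
M₂ = 3.60 − 7.4386 + 5 = 1.1614.
L₁/L₂ = 10^(0.4(M₂ − M₁)) = 10^(0.4 × (-1.3939)) = 10^(-0.55756) = 0.27697.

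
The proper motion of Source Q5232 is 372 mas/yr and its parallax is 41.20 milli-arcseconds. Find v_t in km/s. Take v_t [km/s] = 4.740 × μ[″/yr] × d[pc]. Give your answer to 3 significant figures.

d = 1/p = 1/0.04120″ = 24.272 pc.
μ = 372 mas/yr = 0.372 ″/yr.
v_t = 4.74 × μ × d = 4.74 × 0.372 × 24.272 = 42.798 km/s.

42.8 km/s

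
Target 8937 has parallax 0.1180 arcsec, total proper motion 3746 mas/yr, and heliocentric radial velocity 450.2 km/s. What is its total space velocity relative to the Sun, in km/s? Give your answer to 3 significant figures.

475 km/s

d = 1/p = 1/0.1180″ = 8.4746 pc.
μ = 3746 mas/yr = 3.746 ″/yr.
v_t = 4.740 μ d = 4.740 × 3.746 × 8.4746 = 150.48 km/s.
v = √(v_r² + v_t²) = √(450.2² + 150.48²) = √225324 = 474.68 km/s.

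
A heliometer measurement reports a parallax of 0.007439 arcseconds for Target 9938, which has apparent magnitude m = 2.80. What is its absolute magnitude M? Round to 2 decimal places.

M = -2.84

d = 1/p = 1/0.007439″ = 134.43 pc.
m − M = 5 log₁₀(134.43) − 5 = 10.6425 − 5 = 5.6425.
M = m − (m − M) = 2.80 − 5.6425 = -2.84.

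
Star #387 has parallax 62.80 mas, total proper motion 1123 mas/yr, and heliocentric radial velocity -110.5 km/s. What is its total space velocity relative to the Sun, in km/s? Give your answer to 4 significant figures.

139.3 km/s

d = 1/p = 1/0.06280″ = 15.924 pc.
μ = 1123 mas/yr = 1.123 ″/yr.
v_t = 4.740 μ d = 4.740 × 1.123 × 15.924 = 84.764 km/s.
v = √(v_r² + v_t²) = √((-110.5)² + 84.764²) = √19395.2 = 139.27 km/s.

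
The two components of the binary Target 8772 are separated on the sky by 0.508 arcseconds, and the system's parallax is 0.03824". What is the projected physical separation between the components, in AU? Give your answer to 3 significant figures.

d = 1/p = 1/0.03824″ = 26.151 pc.
At distance d (pc), an angle of θ arcsec spans θ·d AU: s = 0.508 × 26.151 = 13.285 AU.

13.3 AU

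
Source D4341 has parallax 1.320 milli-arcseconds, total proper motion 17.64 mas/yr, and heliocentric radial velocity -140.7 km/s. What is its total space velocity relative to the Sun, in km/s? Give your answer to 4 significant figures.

154.3 km/s

d = 1/p = 1/0.001320″ = 757.58 pc.
μ = 17.64 mas/yr = 0.01764 ″/yr.
v_t = 4.740 μ d = 4.740 × 0.01764 × 757.58 = 63.344 km/s.
v = √(v_r² + v_t²) = √((-140.7)² + 63.344²) = √23809 = 154.3 km/s.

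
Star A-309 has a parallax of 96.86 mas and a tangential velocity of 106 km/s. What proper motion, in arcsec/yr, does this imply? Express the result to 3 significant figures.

d = 1/p = 1/0.09686″ = 10.324 pc.
μ = v_t / (4.74 d) = 106 / (4.74 × 10.324) = 106 / 48.936 = 2.1661 ″/yr.

2.17 arcsec/yr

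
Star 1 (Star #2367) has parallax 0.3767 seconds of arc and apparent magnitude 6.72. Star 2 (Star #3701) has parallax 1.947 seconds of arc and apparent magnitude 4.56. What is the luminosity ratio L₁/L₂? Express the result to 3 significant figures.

d₁ = 1/p₁ = 1/0.3767″ = 2.6546 pc; d₂ = 1/p₂ = 1/1.947″ = 0.51361 pc.
M₁ = m₁ − 5 log₁₀ d₁ + 5 = 6.72 − 2.1200 + 5 = 9.6000.
M₂ = 4.56 − (-1.4468) + 5 = 11.0068.
L₁/L₂ = 10^(0.4(M₂ − M₁)) = 10^(0.4 × 1.4068) = 10^0.56272 = 3.6536.

L₁/L₂ = 3.65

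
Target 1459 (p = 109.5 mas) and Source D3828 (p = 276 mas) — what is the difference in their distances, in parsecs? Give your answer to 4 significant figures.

d_A = 1/0.1095″ = 9.1324 pc; d_B = 1/0.2760″ = 3.6232 pc.
|d_B − d_A| = |3.6232 − 9.1324| = 5.5092 pc.

5.509 pc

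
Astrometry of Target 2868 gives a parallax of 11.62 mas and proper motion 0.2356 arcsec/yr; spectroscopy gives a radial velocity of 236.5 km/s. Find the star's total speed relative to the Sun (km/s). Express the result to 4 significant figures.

d = 1/p = 1/0.01162″ = 86.059 pc.
v_t = 4.740 μ d = 4.740 × 0.2356 × 86.059 = 96.106 km/s.
v = √(v_r² + v_t²) = √(236.5² + 96.106²) = √65168.6 = 255.28 km/s.

255.3 km/s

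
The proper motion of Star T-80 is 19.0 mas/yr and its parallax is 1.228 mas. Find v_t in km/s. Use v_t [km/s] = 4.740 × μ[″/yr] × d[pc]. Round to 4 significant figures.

d = 1/p = 1/0.001228″ = 814.33 pc.
μ = 19.0 mas/yr = 0.0190 ″/yr.
v_t = 4.74 × μ × d = 4.74 × 0.0190 × 814.33 = 73.339 km/s.

73.34 km/s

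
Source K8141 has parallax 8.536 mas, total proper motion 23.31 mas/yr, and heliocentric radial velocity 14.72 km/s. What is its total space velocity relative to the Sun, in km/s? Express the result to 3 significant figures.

d = 1/p = 1/0.008536″ = 117.15 pc.
μ = 23.31 mas/yr = 0.02331 ″/yr.
v_t = 4.740 μ d = 4.740 × 0.02331 × 117.15 = 12.944 km/s.
v = √(v_r² + v_t²) = √(14.72² + 12.944²) = √384.226 = 19.602 km/s.

19.6 km/s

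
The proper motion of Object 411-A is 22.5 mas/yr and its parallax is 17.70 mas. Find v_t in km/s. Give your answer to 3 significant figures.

6.03 km/s

d = 1/p = 1/0.01770″ = 56.497 pc.
μ = 22.5 mas/yr = 0.0225 ″/yr.
v_t = 4.74 × μ × d = 4.74 × 0.0225 × 56.497 = 6.0254 km/s.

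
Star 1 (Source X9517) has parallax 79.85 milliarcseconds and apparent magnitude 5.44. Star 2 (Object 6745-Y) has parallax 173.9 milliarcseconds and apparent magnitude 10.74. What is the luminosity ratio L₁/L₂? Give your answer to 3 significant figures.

d₁ = 1/p₁ = 1/0.07985″ = 12.523 pc; d₂ = 1/p₂ = 1/0.1739″ = 5.7504 pc.
M₁ = m₁ − 5 log₁₀ d₁ + 5 = 5.44 − 5.4885 + 5 = 4.9515.
M₂ = 10.74 − 3.7985 + 5 = 11.9415.
L₁/L₂ = 10^(0.4(M₂ − M₁)) = 10^(0.4 × 6.9900) = 10^2.79600 = 625.17.

L₁/L₂ = 625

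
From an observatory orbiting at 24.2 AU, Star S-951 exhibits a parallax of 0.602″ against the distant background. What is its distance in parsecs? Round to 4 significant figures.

40.20 pc

With baseline B (in AU) and parallax p (in arcsec), d = B/p parsecs.
d = 24.2 / 0.602 = 40.199 pc.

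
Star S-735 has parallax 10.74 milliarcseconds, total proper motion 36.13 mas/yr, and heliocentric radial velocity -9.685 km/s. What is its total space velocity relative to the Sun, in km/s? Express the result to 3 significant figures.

d = 1/p = 1/0.01074″ = 93.11 pc.
μ = 36.13 mas/yr = 0.03613 ″/yr.
v_t = 4.740 μ d = 4.740 × 0.03613 × 93.11 = 15.946 km/s.
v = √(v_r² + v_t²) = √((-9.685)² + 15.946²) = √348.074 = 18.657 km/s.

18.7 km/s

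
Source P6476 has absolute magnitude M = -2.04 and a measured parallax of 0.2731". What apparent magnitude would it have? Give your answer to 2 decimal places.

m = -4.22

d = 1/p = 1/0.2731″ = 3.6617 pc.
m − M = 5 log₁₀ d − 5 = 5 log₁₀(3.6617) − 5 = 2.8184 − 5 = -2.1816.
m = M + (m − M) = -2.04 + (-2.1816) = -4.22.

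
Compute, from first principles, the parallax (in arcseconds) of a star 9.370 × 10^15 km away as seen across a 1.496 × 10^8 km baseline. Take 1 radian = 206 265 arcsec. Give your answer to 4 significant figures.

θ ≈ B/d = (1.496 × 10^8) / (9.370 × 10^15) = 1.5966 × 10^-8 rad.
In arcseconds: 1.5966 × 10^-8 × 206265 = 0.0032932″.

0.003293 arcsec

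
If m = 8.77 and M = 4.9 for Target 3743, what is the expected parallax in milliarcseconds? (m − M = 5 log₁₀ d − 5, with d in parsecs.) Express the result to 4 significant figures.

16.83 mas

m − M = 8.77 − 4.9 = 3.87.
d = 10^((m−M)/5 + 1) = 10^1.774 = 59.429 pc.
p = 1/d = 1/59.429 = 0.016827 arcsec = 16.827 mas.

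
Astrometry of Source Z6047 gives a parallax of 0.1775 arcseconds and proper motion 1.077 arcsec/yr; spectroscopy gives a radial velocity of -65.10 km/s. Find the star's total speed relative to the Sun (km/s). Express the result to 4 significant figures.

d = 1/p = 1/0.1775″ = 5.6338 pc.
v_t = 4.740 μ d = 4.740 × 1.077 × 5.6338 = 28.76 km/s.
v = √(v_r² + v_t²) = √((-65.10)² + 28.76²) = √5065.15 = 71.17 km/s.

71.17 km/s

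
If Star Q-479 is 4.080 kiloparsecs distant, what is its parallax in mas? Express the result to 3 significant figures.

d = 4.080 kpc = 4080 pc.
p = 1/d = 1/4080 = 0.0002451 arcsec.
= 0.0002451 × 1000 = 0.2451 mas.

0.245 mas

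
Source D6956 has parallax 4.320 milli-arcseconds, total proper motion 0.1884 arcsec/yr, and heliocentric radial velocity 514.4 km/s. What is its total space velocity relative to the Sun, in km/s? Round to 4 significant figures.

554.4 km/s

d = 1/p = 1/0.004320″ = 231.48 pc.
v_t = 4.740 μ d = 4.740 × 0.1884 × 231.48 = 206.72 km/s.
v = √(v_r² + v_t²) = √(514.4² + 206.72²) = √307341 = 554.38 km/s.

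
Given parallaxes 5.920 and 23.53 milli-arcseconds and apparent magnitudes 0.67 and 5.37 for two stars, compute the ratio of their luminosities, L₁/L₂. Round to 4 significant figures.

d₁ = 1/p₁ = 1/0.005920″ = 168.92 pc; d₂ = 1/p₂ = 1/0.02353″ = 42.499 pc.
M₁ = m₁ − 5 log₁₀ d₁ + 5 = 0.67 − 11.1384 + 5 = -5.4684.
M₂ = 5.37 − 8.1419 + 5 = 2.2281.
L₁/L₂ = 10^(0.4(M₂ − M₁)) = 10^(0.4 × 7.6965) = 10^3.07860 = 1198.4.

L₁/L₂ = 1198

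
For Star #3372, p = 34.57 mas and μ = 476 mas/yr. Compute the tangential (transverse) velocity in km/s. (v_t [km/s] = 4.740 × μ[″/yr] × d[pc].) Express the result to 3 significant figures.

d = 1/p = 1/0.03457″ = 28.927 pc.
μ = 476 mas/yr = 0.476 ″/yr.
v_t = 4.74 × μ × d = 4.74 × 0.476 × 28.927 = 65.266 km/s.

65.3 km/s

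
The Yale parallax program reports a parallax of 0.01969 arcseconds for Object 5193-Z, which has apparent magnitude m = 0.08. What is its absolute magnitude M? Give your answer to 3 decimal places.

M = -3.449

d = 1/p = 1/0.01969″ = 50.787 pc.
m − M = 5 log₁₀(50.787) − 5 = 8.5288 − 5 = 3.5288.
M = m − (m − M) = 0.08 − 3.5288 = -3.449.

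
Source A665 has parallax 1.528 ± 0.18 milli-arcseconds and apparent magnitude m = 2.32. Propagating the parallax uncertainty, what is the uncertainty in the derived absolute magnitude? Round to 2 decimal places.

σ_M = 0.26 mag

M = m − 5 log₁₀ d + 5 = m + 5 log₁₀ p + 5, so ∂M/∂p = 5/(p ln 10).
σ_M = (5/ln 10) · (σ_p/p) = 2.1715 × 0.18/1.528 = 2.1715 × 0.1178 = 0.2558.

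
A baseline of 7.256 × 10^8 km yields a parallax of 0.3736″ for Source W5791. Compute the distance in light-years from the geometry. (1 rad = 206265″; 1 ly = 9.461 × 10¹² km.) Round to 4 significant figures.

42.34 ly

θ = 0.3736″ = 0.3736/206265 = 1.8113 × 10^-6 rad.
d = B/θ = (7.256 × 10^8) / (1.8113 × 10^-6) = 4.0060 × 10^14 km = (4.0060 × 10^14) / (9.461 × 10^12) ly = 42.342 ly.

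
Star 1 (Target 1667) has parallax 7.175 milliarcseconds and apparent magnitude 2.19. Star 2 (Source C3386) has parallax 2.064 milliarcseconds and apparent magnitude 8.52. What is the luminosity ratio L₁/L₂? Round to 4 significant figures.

L₁/L₂ = 28.17

d₁ = 1/p₁ = 1/0.007175″ = 139.37 pc; d₂ = 1/p₂ = 1/0.002064″ = 484.5 pc.
M₁ = m₁ − 5 log₁₀ d₁ + 5 = 2.19 − 10.7208 + 5 = -3.5308.
M₂ = 8.52 − 13.4265 + 5 = 0.0935.
L₁/L₂ = 10^(0.4(M₂ − M₁)) = 10^(0.4 × 3.6243) = 10^1.44972 = 28.166.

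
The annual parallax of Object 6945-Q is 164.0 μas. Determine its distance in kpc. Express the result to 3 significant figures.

6.10 kpc

p = 164.0 μas = 0.0001640 arcsec.
d = 1/p = 1/0.0001640 = 6097.6 pc.
= 6.0976 kpc.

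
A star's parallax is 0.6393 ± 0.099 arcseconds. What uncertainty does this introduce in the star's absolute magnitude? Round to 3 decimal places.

M = m − 5 log₁₀ d + 5 = m + 5 log₁₀ p + 5, so ∂M/∂p = 5/(p ln 10).
σ_M = (5/ln 10) · (σ_p/p) = 2.1715 × 0.099/0.6393 = 2.1715 × 0.15486 = 0.33628.

σ_M = 0.336 mag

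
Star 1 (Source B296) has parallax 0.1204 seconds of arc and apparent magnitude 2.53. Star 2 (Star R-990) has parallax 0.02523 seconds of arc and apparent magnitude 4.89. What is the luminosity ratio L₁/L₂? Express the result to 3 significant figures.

d₁ = 1/p₁ = 1/0.1204″ = 8.3056 pc; d₂ = 1/p₂ = 1/0.02523″ = 39.635 pc.
M₁ = m₁ − 5 log₁₀ d₁ + 5 = 2.53 − 4.5969 + 5 = 2.9331.
M₂ = 4.89 − 7.9904 + 5 = 1.8996.
L₁/L₂ = 10^(0.4(M₂ − M₁)) = 10^(0.4 × (-1.0335)) = 10^(-0.41340) = 0.38601.

L₁/L₂ = 0.386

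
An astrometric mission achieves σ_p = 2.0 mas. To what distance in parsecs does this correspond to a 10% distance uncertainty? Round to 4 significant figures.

σ_d/d = σ_p/p, so the condition is σ_p/p ≤ 0.10, i.e. p ≥ σ_p/0.10.
p_min = 2.0/0.10 = 20 mas = 0.02 arcsec.
d_max = 1/p_min = 1/0.02 = 50 pc.

50.00 pc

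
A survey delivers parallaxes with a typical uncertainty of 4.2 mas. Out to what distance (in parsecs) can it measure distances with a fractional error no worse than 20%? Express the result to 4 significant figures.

σ_d/d = σ_p/p, so the condition is σ_p/p ≤ 0.20, i.e. p ≥ σ_p/0.20.
p_min = 4.2/0.20 = 21 mas = 0.021 arcsec.
d_max = 1/p_min = 1/0.021 = 47.619 pc.

47.62 pc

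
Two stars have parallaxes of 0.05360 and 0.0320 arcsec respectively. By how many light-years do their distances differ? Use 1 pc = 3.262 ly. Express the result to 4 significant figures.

d_A = 1/0.05360″ = 18.657 pc; d_B = 1/0.03200″ = 31.25 pc.
|d_B − d_A| = |31.25 − 18.657| = 12.593 pc = 12.593 × 3.262 ly = 41.078 ly.

41.08 ly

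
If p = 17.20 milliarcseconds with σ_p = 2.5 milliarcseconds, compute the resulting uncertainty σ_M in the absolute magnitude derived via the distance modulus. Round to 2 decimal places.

σ_M = 0.32 mag

M = m − 5 log₁₀ d + 5 = m + 5 log₁₀ p + 5, so ∂M/∂p = 5/(p ln 10).
σ_M = (5/ln 10) · (σ_p/p) = 2.1715 × 2.5/17.20 = 2.1715 × 0.14535 = 0.31563.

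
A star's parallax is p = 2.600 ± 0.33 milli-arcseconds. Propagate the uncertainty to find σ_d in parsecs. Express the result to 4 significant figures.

48.82 pc

d = 1/p, so σ_d = σ_p / p².
σ_d = 0.000330 / (0.002600)² = 0.000330 / 0.00000676 = 48.817 pc.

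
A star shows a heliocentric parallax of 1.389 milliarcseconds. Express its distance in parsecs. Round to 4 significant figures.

719.9 pc

p = 1.389 milliarcseconds = 0.001389 arcsec.
d = 1/p = 1/0.001389 = 719.94 pc.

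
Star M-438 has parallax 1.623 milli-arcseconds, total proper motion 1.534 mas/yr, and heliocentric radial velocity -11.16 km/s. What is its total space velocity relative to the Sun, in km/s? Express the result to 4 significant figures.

d = 1/p = 1/0.001623″ = 616.14 pc.
μ = 1.534 mas/yr = 0.001534 ″/yr.
v_t = 4.740 μ d = 4.740 × 0.001534 × 616.14 = 4.4801 km/s.
v = √(v_r² + v_t²) = √((-11.16)² + 4.4801²) = √144.617 = 12.026 km/s.

12.03 km/s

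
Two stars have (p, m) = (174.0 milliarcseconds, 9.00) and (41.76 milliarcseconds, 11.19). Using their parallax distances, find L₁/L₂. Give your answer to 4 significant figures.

d₁ = 1/p₁ = 1/0.1740″ = 5.7471 pc; d₂ = 1/p₂ = 1/0.04176″ = 23.946 pc.
M₁ = m₁ − 5 log₁₀ d₁ + 5 = 9.00 − 3.7972 + 5 = 10.2028.
M₂ = 11.19 − 6.8962 + 5 = 9.2938.
L₁/L₂ = 10^(0.4(M₂ − M₁)) = 10^(0.4 × (-0.9090)) = 10^(-0.36360) = 0.43291.

L₁/L₂ = 0.4329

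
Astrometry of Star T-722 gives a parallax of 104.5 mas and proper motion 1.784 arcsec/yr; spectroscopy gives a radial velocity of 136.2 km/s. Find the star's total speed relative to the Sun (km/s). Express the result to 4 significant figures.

d = 1/p = 1/0.1045″ = 9.5694 pc.
v_t = 4.740 μ d = 4.740 × 1.784 × 9.5694 = 80.92 km/s.
v = √(v_r² + v_t²) = √(136.2² + 80.92²) = √25098.5 = 158.43 km/s.

158.4 km/s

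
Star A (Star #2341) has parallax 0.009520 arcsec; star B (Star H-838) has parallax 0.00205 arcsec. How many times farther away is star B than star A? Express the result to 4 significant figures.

4.644

Since d = 1/p, d_B/d_A = p_A/p_B.
= 0.009520 / 0.00205 = 4.6439.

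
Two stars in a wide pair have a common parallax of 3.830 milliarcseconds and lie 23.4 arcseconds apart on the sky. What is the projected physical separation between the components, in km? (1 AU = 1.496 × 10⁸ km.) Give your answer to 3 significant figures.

d = 1/p = 1/0.003830″ = 261.1 pc.
At distance d (pc), an angle of θ arcsec spans θ·d AU: s = 23.4 × 261.1 = 6109.7 AU.
= 6109.7 × 1.496 × 10⁸ km = 9.1401 × 10^11 km.

9.14 × 10^11 km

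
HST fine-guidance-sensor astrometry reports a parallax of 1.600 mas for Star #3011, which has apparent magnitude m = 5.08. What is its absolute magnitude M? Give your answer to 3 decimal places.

d = 1/p = 1/0.001600″ = 625 pc.
m − M = 5 log₁₀(625) − 5 = 13.9794 − 5 = 8.9794.
M = m − (m − M) = 5.08 − 8.9794 = -3.899.

M = -3.899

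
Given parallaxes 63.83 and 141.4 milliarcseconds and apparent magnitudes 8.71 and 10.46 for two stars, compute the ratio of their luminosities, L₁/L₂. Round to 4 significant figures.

d₁ = 1/p₁ = 1/0.06383″ = 15.667 pc; d₂ = 1/p₂ = 1/0.1414″ = 7.0721 pc.
M₁ = m₁ − 5 log₁₀ d₁ + 5 = 8.71 − 5.9749 + 5 = 7.7351.
M₂ = 10.46 − 4.2477 + 5 = 11.2123.
L₁/L₂ = 10^(0.4(M₂ − M₁)) = 10^(0.4 × 3.4772) = 10^1.39088 = 24.597.

L₁/L₂ = 24.60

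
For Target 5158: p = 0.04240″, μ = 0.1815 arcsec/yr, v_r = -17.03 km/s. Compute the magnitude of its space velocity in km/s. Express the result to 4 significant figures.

26.49 km/s

d = 1/p = 1/0.04240″ = 23.585 pc.
v_t = 4.740 μ d = 4.740 × 0.1815 × 23.585 = 20.29 km/s.
v = √(v_r² + v_t²) = √((-17.03)² + 20.29²) = √701.705 = 26.49 km/s.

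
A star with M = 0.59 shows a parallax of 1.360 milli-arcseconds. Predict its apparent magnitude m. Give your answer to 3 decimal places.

d = 1/p = 1/0.001360″ = 735.29 pc.
m − M = 5 log₁₀ d − 5 = 5 log₁₀(735.29) − 5 = 14.3323 − 5 = 9.3323.
m = M + (m − M) = 0.59 + 9.3323 = 9.922.

m = 9.922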